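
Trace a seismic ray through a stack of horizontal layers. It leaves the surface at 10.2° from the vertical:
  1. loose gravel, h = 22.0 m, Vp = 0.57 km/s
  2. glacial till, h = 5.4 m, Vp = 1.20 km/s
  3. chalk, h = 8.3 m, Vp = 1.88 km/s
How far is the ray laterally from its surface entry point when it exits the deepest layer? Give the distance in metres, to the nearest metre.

Apply Snell's law at each interface; in layer i the horizontal offset is hᵢ·tan θᵢ.
Layer 1: θ = 10.20°; offset = 22.0·tan 10.20° = 3.958 m.
Layer 2: sin θ = 1.20·sin 10.2°/0.57 = 0.3728, θ = 21.89°; offset = 5.4·tan 21.89° = 2.170 m.
Layer 3: sin θ = 1.88·sin 10.2°/0.57 = 0.5841, θ = 35.74°; offset = 8.3·tan 35.74° = 5.972 m.
Summing the layer offsets gives 12.100 m.

12 m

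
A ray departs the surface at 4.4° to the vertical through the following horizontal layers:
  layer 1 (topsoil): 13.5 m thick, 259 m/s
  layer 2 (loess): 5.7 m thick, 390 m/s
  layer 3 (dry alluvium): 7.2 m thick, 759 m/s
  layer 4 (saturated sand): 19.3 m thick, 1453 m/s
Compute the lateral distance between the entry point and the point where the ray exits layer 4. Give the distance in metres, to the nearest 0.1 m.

Apply Snell's law at each interface; in layer i the horizontal offset is hᵢ·tan θᵢ.
Layer 1: θ = 4.40°; offset = 13.5·tan 4.40° = 1.039 m.
Layer 2: sin θ = 390·sin 4.4°/259 = 0.1155, θ = 6.63°; offset = 5.7·tan 6.63° = 0.663 m.
Layer 3: sin θ = 759·sin 4.4°/259 = 0.2248, θ = 12.99°; offset = 7.2·tan 12.99° = 1.661 m.
Layer 4: sin θ = 1453·sin 4.4°/259 = 0.4304, θ = 25.49°; offset = 19.3·tan 25.49° = 9.203 m.
Summing the layer offsets gives 12.566 m.

12.6 m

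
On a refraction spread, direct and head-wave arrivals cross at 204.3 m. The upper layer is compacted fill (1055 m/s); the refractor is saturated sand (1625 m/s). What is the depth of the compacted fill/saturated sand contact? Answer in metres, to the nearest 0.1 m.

x_cross = 2h·√((V₂+V₁)/(V₂−V₁)) → h = x_cross / (2·√((V₂+V₁)/(V₂−V₁))).
√((V₂+V₁)/(V₂−V₁)) = √((1625+1055)/(1625−1055)) = 2.1684.
h = 204.3 / (2·2.1684) = 47.11 m.

47.1 m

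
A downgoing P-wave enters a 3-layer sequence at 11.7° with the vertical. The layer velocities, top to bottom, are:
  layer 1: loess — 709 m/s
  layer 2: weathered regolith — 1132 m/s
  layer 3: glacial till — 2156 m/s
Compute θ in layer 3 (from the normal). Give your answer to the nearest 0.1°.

Ray parameter p = sin 11.7° / 709 = 2.8602e-04 s/m.
sin θ_3 = p·V_3 = 2.8602e-04 × 2156 = 0.6167.
θ_3 = 38.07° from the vertical.

38.1°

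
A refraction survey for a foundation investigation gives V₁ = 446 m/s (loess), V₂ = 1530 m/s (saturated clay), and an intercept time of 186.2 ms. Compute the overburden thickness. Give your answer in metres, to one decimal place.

43.4 m

θ_c = arcsin(446/1530) = 16.95°; cos θ_c = 0.9566.
tᵢ = 2h cos θ_c/V₁ ⇒ h = tᵢ·V₁/(2 cos θ_c) = 0.1862·446/(2·0.9566) = 43.41 m.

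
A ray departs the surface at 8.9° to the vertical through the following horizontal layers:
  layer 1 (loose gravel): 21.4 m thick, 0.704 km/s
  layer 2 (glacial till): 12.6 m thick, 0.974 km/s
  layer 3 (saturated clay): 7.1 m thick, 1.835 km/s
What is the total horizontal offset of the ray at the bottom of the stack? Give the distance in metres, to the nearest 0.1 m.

Apply Snell's law at each interface; in layer i the horizontal offset is hᵢ·tan θᵢ.
Layer 1: θ = 8.90°; offset = 21.4·tan 8.90° = 3.351 m.
Layer 2: sin θ = 0.974·sin 8.9°/0.704 = 0.2140, θ = 12.36°; offset = 12.6·tan 12.36° = 2.761 m.
Layer 3: sin θ = 1.835·sin 8.9°/0.704 = 0.4033, θ = 23.78°; offset = 7.1·tan 23.78° = 3.129 m.
Σ offsets = 9.241 m.

9.2 m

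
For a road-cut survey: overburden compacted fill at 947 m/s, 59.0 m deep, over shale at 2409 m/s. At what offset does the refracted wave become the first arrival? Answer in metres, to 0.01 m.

178.78 m

θ_c = arcsin(947/2409) = 23.15°, so cos θ_c = 0.9195 and tᵢ = 2h cos θ_c/V₁ = 0.1146 s.
At crossover x/V₁ = x/V₂ + tᵢ ⇒ x = tᵢ/(1/V₁ − 1/V₂) = 0.11457/(1.0560e-03 − 4.1511e-04) = 178.78 m.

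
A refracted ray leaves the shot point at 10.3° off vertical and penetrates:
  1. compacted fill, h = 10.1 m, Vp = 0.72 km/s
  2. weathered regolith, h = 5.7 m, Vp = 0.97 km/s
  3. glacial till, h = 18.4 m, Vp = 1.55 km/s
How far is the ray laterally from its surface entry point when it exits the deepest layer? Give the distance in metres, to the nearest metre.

Apply Snell's law at each interface; in layer i the horizontal offset is hᵢ·tan θᵢ.
Layer 1: θ = 10.30°; offset = 10.1·tan 10.30° = 1.835 m.
Layer 2: sin θ = 0.97·sin 10.3°/0.72 = 0.2409, θ = 13.94°; offset = 5.7·tan 13.94° = 1.415 m.
Layer 3: sin θ = 1.55·sin 10.3°/0.72 = 0.3849, θ = 22.64°; offset = 18.4·tan 22.64° = 7.674 m.
Σ offsets = 10.924 m.

11 m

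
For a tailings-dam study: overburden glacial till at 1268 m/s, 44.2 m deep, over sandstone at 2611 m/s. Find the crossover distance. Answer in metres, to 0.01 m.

150.24 m

θ_c = arcsin(1268/2611) = 29.05°, so cos θ_c = 0.8742 and tᵢ = 2h cos θ_c/V₁ = 0.0609 s.
At crossover x/V₁ = x/V₂ + tᵢ ⇒ x = tᵢ/(1/V₁ − 1/V₂) = 0.06094/(7.8864e-04 − 3.8300e-04) = 150.24 m.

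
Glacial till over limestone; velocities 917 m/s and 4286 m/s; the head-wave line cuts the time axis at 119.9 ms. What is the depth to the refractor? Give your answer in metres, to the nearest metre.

h = tᵢ·V₁·V₂ / (2·√(V₂²−V₁²)).
√(V₂²−V₁²) = √(4286² − 917²) = 4186.8 m/s.
h = 0.1199 s × 917 × 4286 / (2 × 4186.8) = 56.28 m.

56 m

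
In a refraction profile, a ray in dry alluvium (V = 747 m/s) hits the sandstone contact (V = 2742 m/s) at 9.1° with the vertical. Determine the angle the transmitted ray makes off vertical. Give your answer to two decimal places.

35.49°

sin θ₁/V₁ = sin θ₂/V₂ ⇒ sin θ₂ = 2742·sin 9.1°/747 = 2742·0.1582/747 = 0.5805.
θ₂ = sin⁻¹(0.5805) = 35.49° (from vertical).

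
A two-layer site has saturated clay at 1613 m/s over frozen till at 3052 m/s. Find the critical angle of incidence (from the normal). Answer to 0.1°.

31.9°

At critical incidence the refracted ray runs along the interface (θ₂ = 90°), so sin θ_c = V₁/V₂.
θ_c = arcsin(1613/3052) = arcsin 0.5285 = 31.90°.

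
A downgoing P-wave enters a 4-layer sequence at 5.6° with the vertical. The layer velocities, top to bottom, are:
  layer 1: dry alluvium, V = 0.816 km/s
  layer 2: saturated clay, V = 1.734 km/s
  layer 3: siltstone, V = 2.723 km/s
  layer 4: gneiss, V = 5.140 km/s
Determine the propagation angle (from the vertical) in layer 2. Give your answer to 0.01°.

11.97°

Ray parameter p = sin 5.6° / 0.816 = 1.1959e-01 s/km.
sin θ_2 = p·V_2 = 1.1959e-01 × 1.734 = 0.2074.
θ_2 = arcsin 0.2074 = 11.97°.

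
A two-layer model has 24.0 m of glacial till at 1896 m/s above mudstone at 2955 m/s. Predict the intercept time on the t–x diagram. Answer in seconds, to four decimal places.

tᵢ = 2h·√(V₂²−V₁²)/(V₁V₂).
√(V₂²−V₁²) = √(2955²−1896²) = 2266.5 m/s.
tᵢ = 2·24.0·2266.5/(1896·2955) = 0.01942 s.

0.0194 s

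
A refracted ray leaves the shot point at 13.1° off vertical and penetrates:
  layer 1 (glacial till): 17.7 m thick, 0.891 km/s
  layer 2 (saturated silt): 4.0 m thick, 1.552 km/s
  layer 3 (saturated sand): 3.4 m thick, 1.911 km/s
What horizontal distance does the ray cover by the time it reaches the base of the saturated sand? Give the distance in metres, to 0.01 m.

7.73 m

Ray parameter p = sin 13.1° / 0.891 km/s = 2.5438e-01 s/km.
Layer 1: θ = 13.10°; offset = 17.7·tan 13.10° = 4.1189 m.
Layer 2: sin θ = p·1.552 = 0.3948 → θ = 23.25°; offset = 4.0·tan 23.25° = 1.7188 m.
Layer 3: sin θ = p·1.911 = 0.4861 → θ = 29.09°; offset = 3.4·tan 29.09° = 1.8913 m.
Total horizontal offset = 7.7290 m.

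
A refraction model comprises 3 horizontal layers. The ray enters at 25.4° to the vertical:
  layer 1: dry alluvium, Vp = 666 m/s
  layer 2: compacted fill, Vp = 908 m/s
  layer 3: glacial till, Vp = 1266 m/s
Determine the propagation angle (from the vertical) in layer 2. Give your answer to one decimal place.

Ray parameter p = sin 25.4° / 666 = 6.4405e-04 s/m.
sin θ_2 = p·V_2 = 6.4405e-04 × 908 = 0.5848.
θ_2 = 35.79° from the vertical.

35.8°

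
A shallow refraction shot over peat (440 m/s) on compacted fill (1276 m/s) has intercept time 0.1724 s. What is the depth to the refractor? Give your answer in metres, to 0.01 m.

40.41 m

θ_c = arcsin(440/1276) = 20.17°; cos θ_c = 0.9387.
tᵢ = 2h cos θ_c/V₁ ⇒ h = tᵢ·V₁/(2 cos θ_c) = 0.1724·440/(2·0.9387) = 40.41 m.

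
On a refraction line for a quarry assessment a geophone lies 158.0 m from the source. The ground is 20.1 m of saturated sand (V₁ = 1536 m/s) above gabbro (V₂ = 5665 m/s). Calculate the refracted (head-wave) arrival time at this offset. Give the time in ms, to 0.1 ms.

t = x/V₂ + 2h·√(V₂²−V₁²)/(V₁V₂).
√(V₂²−V₁²) = √(5665²−1536²) = 5452.8 m/s; delay term = 2·20.1·5452.8/(1536·5665) = 0.02519 s.
t = 158.0/5665 + 0.02519 = 0.05308 s.

53.1 ms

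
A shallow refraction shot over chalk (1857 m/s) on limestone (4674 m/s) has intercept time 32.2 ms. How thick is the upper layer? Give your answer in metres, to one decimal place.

h = tᵢ·V₁·V₂ / (2·√(V₂²−V₁²)).
√(V₂²−V₁²) = √(4674² − 1857²) = 4289.3 m/s.
h = 0.0322 s × 1857 × 4674 / (2 × 4289.3) = 32.58 m.

32.6 m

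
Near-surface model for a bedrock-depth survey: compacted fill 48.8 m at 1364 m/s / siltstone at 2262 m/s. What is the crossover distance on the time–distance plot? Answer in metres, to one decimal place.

x_cross = 2h·√((V₂+V₁)/(V₂−V₁)).
(V₂+V₁)/(V₂−V₁) = (2262+1364)/(2262−1364) = 4.0379; √ = 2.0094.
x_cross = 2·48.8·2.0094 = 196.12 m.

196.1 m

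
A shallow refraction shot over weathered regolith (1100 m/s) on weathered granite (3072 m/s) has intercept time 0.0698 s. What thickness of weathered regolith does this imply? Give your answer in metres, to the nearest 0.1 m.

θ_c = arcsin(1100/3072) = 20.98°; cos θ_c = 0.9337.
tᵢ = 2h cos θ_c/V₁ ⇒ h = tᵢ·V₁/(2 cos θ_c) = 0.0698·1100/(2·0.9337) = 41.12 m.

41.1 m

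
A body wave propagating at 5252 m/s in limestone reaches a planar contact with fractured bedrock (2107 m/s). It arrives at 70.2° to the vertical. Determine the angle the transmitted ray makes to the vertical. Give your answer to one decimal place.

sin θ₁/V₁ = sin θ₂/V₂ ⇒ sin θ₂ = 2107·sin 70.2°/5252 = 2107·0.9409/5252 = 0.3775.
θ₂ = arcsin 0.3775 = 22.18° from the normal.

22.2°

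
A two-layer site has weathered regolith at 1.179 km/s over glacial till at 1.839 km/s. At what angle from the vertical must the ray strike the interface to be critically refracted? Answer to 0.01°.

Critical incidence: sin θ_c = V₁/V₂ = 1.179/1.839 = 0.6411.
θ_c = arcsin 0.6411 = 39.87°.

39.87°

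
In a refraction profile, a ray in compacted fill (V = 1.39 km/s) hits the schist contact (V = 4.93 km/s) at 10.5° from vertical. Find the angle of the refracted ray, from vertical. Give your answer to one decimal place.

sin θ₁/V₁ = sin θ₂/V₂ ⇒ sin θ₂ = 4.93·sin 10.5°/1.39 = 4.93·0.1822/1.39 = 0.6463.
θ₂ = sin⁻¹(0.6463) = 40.27° (from vertical).

40.3°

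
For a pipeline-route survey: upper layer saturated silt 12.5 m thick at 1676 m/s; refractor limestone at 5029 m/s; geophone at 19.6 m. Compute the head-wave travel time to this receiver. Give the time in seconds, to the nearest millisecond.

t = x/V₂ + 2h·√(V₂²−V₁²)/(V₁V₂).
√(V₂²−V₁²) = √(5029²−1676²) = 4741.5 m/s; delay term = 2·12.5·4741.5/(1676·5029) = 0.01406 s.
t = 19.6/5029 + 0.01406 = 0.01796 s.

0.018 s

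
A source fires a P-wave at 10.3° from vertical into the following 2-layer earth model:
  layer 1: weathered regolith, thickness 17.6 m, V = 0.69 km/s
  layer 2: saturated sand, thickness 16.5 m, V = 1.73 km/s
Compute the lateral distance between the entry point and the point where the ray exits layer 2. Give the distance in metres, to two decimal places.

p = sin θ₁/V₁ = sin 10.3°/0.69 = 2.5913e-01 s/km is conserved through the stack.
Layer 1: θ = 10.30°; offset = 17.6·tan 10.30° = 3.1985 m.
Layer 2: sin θ = p·1.73 = 0.4483 → θ = 26.63°; offset = 16.5·tan 26.63° = 8.2751 m.
Total horizontal offset = 11.4736 m.

11.47 m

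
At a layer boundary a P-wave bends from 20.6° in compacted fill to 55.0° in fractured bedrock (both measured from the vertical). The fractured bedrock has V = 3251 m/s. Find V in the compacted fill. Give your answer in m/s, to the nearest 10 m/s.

1400 m/s

Snell's law: sin 20.6°/V₁ = sin 55.0°/V₂.
V₁ = V₂·sin 20.6°/sin 55.0° = 3251 × 0.4295 = 1396.37 m/s.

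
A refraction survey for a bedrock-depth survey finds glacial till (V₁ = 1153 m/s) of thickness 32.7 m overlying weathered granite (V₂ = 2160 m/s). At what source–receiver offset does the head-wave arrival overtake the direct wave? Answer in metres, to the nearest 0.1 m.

118.6 m

x_cross = 2h·√((V₂+V₁)/(V₂−V₁)).
(V₂+V₁)/(V₂−V₁) = (2160+1153)/(2160−1153) = 3.2900; √ = 1.8138.
x_cross = 2·32.7·1.8138 = 118.62 m.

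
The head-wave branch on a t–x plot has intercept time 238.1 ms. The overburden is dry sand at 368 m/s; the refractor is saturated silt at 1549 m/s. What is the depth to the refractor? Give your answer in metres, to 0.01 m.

45.10 m

θ_c = arcsin(368/1549) = 13.74°; cos θ_c = 0.9714.
tᵢ = 2h cos θ_c/V₁ ⇒ h = tᵢ·V₁/(2 cos θ_c) = 0.2381·368/(2·0.9714) = 45.10 m.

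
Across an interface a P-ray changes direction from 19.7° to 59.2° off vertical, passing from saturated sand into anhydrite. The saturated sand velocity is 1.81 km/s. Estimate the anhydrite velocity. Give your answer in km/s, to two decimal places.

4.61 km/s

sin 19.7° = 0.3371; sin 59.2° = 0.8590.
V₂ = V₁·(sin θ₂/sin θ₁) = 1.81·(0.8590/0.3371) = 4.61 km/s.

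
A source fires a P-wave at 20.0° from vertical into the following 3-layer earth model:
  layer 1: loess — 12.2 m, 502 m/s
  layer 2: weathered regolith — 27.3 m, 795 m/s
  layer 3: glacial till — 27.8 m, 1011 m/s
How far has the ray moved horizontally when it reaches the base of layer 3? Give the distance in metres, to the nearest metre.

48 m

Apply Snell's law at each interface; in layer i the horizontal offset is hᵢ·tan θᵢ.
Layer 1: θ = 20.00°; offset = 12.2·tan 20.00° = 4.440 m.
Layer 2: sin θ = 795·sin 20.0°/502 = 0.5416, θ = 32.80°; offset = 27.3·tan 32.80° = 17.591 m.
Layer 3: sin θ = 1011·sin 20.0°/502 = 0.6888, θ = 43.54°; offset = 27.8·tan 43.54° = 26.414 m.
Total horizontal offset = 48.446 m.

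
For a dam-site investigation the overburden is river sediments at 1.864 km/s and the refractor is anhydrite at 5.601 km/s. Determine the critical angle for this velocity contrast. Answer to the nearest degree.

19°

Critical incidence: sin θ_c = V₁/V₂ = 1.864/5.601 = 0.3328.
θ_c = arcsin 0.3328 = 19.44°.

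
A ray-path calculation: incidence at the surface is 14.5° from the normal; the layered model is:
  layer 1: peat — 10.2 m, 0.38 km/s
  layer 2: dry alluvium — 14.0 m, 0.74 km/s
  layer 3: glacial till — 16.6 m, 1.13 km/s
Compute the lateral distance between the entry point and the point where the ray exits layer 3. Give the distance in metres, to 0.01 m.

28.97 m

Apply Snell's law at each interface; in layer i the horizontal offset is hᵢ·tan θᵢ.
Layer 1: θ = 14.50°; offset = 10.2·tan 14.50° = 2.6379 m.
Layer 2: sin θ = 0.74·sin 14.5°/0.38 = 0.4876, θ = 29.18°; offset = 14.0·tan 29.18° = 7.8185 m.
Layer 3: sin θ = 1.13·sin 14.5°/0.38 = 0.7446, θ = 48.12°; offset = 16.6·tan 48.12° = 18.5144 m.
Total horizontal offset = 28.9708 m.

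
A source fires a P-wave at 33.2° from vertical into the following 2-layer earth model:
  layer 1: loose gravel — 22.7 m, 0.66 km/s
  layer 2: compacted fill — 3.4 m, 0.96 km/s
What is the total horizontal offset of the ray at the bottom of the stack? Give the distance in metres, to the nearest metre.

p = sin θ₁/V₁ = sin 33.2°/0.66 = 8.2964e-01 s/km is conserved through the stack.
Layer 1: θ = 33.20°; offset = 22.7·tan 33.20° = 14.854 m.
Layer 2: sin θ = p·0.96 = 0.7965 → θ = 52.79°; offset = 3.4·tan 52.79° = 4.478 m.
Σ offsets = 19.333 m.

19 m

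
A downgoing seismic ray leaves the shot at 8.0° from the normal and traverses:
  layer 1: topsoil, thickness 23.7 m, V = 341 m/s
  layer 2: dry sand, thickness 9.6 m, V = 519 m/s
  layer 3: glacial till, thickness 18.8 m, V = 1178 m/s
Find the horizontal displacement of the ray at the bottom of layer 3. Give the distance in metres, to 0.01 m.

15.72 m

p = sin θ₁/V₁ = sin 8.0°/341 = 4.0813e-04 s/m is conserved through the stack.
Layer 1: θ = 8.00°; offset = 23.7·tan 8.00° = 3.3308 m.
Layer 2: sin θ = p·519 = 0.2118 → θ = 12.23°; offset = 9.6·tan 12.23° = 2.0807 m.
Layer 3: sin θ = p·1178 = 0.4808 → θ = 28.74°; offset = 18.8·tan 28.74° = 10.3082 m.
Total horizontal offset = 15.7197 m.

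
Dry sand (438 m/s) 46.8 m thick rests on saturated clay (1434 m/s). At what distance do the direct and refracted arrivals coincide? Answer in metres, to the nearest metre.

128 m

θ_c = arcsin(438/1434) = 17.78°, so cos θ_c = 0.9522 and tᵢ = 2h cos θ_c/V₁ = 0.2035 s.
At crossover x/V₁ = x/V₂ + tᵢ ⇒ x = tᵢ/(1/V₁ − 1/V₂) = 0.20349/(2.2831e-03 − 6.9735e-04) = 128.32 m.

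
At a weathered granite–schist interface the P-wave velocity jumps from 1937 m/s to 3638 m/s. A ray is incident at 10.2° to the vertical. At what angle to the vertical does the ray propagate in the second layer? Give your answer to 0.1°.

19.4°

Snell's law: sin θ₂ = (V₂/V₁)·sin θ₁ = (3638/1937)·sin 10.2° = 0.3326.
θ₂ = arcsin 0.3326 = 19.43° from the normal.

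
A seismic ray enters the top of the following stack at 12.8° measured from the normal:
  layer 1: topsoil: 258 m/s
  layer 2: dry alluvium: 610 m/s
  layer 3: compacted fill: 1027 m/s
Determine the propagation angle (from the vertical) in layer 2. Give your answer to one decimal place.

Snell's law across each interface conserves sin θ / V, so sin θ_2 = V_2·sin θ₁/V₁.
sin θ_2 = 610 × sin 12.8° / 258 = 0.5238.
θ_2 = arcsin 0.5238 = 31.59°.

31.6°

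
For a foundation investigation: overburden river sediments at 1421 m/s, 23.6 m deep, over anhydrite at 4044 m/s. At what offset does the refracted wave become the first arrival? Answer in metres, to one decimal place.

68.1 m

x_cross = 2h·√((V₂+V₁)/(V₂−V₁)).
(V₂+V₁)/(V₂−V₁) = (4044+1421)/(4044−1421) = 2.0835; √ = 1.4434.
x_cross = 2·23.6·1.4434 = 68.13 m.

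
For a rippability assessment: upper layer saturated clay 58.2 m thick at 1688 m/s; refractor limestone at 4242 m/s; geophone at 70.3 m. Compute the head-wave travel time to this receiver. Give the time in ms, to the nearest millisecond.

t = x/V₂ + 2h·√(V₂²−V₁²)/(V₁V₂).
√(V₂²−V₁²) = √(4242²−1688²) = 3891.7 m/s; delay term = 2·58.2·3891.7/(1688·4242) = 0.06326 s.
t = 70.3/4242 + 0.06326 = 0.07984 s.

80 ms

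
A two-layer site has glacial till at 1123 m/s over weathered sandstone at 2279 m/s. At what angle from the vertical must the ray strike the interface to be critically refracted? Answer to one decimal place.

At critical incidence the refracted ray runs along the interface (θ₂ = 90°), so sin θ_c = V₁/V₂.
θ_c = arcsin(1123/2279) = arcsin 0.4928 = 29.52°.

29.5°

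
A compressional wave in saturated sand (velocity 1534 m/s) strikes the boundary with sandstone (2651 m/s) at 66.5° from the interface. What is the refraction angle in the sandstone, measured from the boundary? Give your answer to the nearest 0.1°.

Convert to the normal: θ₁ = 90° − 66.5° = 23.5°.
sin θ₁/V₁ = sin θ₂/V₂ ⇒ sin θ₂ = 2651·sin 23.5°/1534 = 2651·0.3987/1534 = 0.6891.
θ₂ = arcsin 0.6891 = 43.56° from the normal.
From the interface: 90° − 43.56° = 46.44°.

46.4°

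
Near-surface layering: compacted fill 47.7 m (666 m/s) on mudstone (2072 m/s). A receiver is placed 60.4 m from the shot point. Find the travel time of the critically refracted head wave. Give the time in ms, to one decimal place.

164.8 ms

t = x/V₂ + 2h·√(V₂²−V₁²)/(V₁V₂).
√(V₂²−V₁²) = √(2072²−666²) = 1962.0 m/s; delay term = 2·47.7·1962.0/(666·2072) = 0.13564 s.
t = 60.4/2072 + 0.13564 = 0.16479 s.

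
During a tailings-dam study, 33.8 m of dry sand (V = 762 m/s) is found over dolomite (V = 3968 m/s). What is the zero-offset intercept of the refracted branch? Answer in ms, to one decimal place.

θ_c = arcsin(V₁/V₂) = arcsin(762/3968) = 11.07°; cos θ_c = 0.9814.
tᵢ = 2h·cos θ_c / V₁ = 2·33.8·0.9814 / 762 = 0.08706 s.

87.1 ms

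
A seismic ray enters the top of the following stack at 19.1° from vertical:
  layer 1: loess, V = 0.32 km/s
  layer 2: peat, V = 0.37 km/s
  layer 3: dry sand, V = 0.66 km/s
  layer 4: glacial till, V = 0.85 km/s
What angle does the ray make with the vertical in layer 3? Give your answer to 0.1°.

Ray parameter p = sin 19.1° / 0.32 = 1.0226e+00 s/km.
sin θ_3 = p·V_3 = 1.0226e+00 × 0.66 = 0.6749.
θ_3 = 42.45° from the vertical.

42.4°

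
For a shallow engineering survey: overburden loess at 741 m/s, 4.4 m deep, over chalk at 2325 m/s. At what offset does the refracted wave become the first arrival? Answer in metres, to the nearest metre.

12 m

θ_c = arcsin(741/2325) = 18.58°, so cos θ_c = 0.9479 and tᵢ = 2h cos θ_c/V₁ = 0.0113 s.
At crossover x/V₁ = x/V₂ + tᵢ ⇒ x = tᵢ/(1/V₁ − 1/V₂) = 0.01126/(1.3495e-03 − 4.3011e-04) = 12.24 m.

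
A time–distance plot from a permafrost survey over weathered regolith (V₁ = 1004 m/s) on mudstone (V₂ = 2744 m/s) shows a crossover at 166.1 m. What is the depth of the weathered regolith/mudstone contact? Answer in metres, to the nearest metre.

x_cross = 2h·√((V₂+V₁)/(V₂−V₁)) → h = x_cross / (2·√((V₂+V₁)/(V₂−V₁))).
√((V₂+V₁)/(V₂−V₁)) = √((2744+1004)/(2744−1004)) = 1.4677.
h = 166.1 / (2·1.4677) = 56.59 m.

57 m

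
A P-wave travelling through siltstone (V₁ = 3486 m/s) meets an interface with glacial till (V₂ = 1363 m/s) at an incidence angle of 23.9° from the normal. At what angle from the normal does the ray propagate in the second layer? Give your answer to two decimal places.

9.11°

sin θ₁/V₁ = sin θ₂/V₂ ⇒ sin θ₂ = 1363·sin 23.9°/3486 = 1363·0.4051/3486 = 0.1584.
θ₂ = sin⁻¹(0.1584) = 9.11° (from vertical).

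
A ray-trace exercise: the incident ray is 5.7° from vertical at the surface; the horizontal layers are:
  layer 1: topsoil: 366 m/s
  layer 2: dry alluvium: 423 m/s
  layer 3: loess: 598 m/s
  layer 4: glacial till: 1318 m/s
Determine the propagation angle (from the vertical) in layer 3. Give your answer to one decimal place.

Ray parameter p = sin 5.7° / 366 = 2.7137e-04 s/m.
sin θ_3 = p·V_3 = 2.7137e-04 × 598 = 0.1623.
θ_3 = arcsin 0.1623 = 9.34°.

9.3°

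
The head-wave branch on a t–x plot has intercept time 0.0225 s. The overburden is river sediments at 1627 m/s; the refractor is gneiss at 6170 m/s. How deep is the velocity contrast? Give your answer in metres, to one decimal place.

θ_c = arcsin(1627/6170) = 15.29°; cos θ_c = 0.9646.
tᵢ = 2h cos θ_c/V₁ ⇒ h = tᵢ·V₁/(2 cos θ_c) = 0.0225·1627/(2·0.9646) = 18.98 m.

19.0 m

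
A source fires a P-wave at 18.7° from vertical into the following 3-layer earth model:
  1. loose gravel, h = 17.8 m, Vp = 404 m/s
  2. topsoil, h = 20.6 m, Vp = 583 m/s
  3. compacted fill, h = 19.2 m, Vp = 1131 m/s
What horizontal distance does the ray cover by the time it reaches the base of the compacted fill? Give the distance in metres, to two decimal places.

Apply Snell's law at each interface; in layer i the horizontal offset is hᵢ·tan θᵢ.
Layer 1: θ = 18.70°; offset = 17.8·tan 18.70° = 6.0250 m.
Layer 2: sin θ = 583·sin 18.7°/404 = 0.4627, θ = 27.56°; offset = 20.6·tan 27.56° = 10.7508 m.
Layer 3: sin θ = 1131·sin 18.7°/404 = 0.8976, θ = 63.84°; offset = 19.2·tan 63.84° = 39.0865 m.
Total horizontal offset = 55.8622 m.

55.86 m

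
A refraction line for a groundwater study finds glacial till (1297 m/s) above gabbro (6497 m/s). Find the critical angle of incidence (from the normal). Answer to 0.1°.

11.5°

Critical incidence: sin θ_c = V₁/V₂ = 1297/6497 = 0.1996.
θ_c = arcsin 0.1996 = 11.52°.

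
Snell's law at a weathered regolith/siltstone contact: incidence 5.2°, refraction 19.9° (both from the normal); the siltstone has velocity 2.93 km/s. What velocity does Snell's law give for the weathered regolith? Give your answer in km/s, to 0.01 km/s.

0.78 km/s

Snell's law: sin 5.2°/V₁ = sin 19.9°/V₂.
V₁ = V₂·sin 5.2°/sin 19.9° = 2.93 × 0.2663 = 0.78 km/s.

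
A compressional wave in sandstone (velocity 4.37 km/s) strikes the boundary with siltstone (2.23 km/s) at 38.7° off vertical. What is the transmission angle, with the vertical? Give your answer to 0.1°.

Snell's law: sin θ₂ = (V₂/V₁)·sin θ₁ = (2.23/4.37)·sin 38.7° = 0.3191.
θ₂ = arcsin 0.3191 = 18.61° from the normal.

18.6°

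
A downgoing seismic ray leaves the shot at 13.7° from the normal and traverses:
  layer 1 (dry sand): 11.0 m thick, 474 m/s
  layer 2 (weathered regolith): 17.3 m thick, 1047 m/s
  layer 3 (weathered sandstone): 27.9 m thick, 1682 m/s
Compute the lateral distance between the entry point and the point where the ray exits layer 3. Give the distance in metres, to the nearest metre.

57 m

Ray parameter p = sin 13.7° / 474 m/s = 4.9966e-04 s/m.
Layer 1: θ = 13.70°; offset = 11.0·tan 13.70° = 2.682 m.
Layer 2: sin θ = p·1047 = 0.5231 → θ = 31.54°; offset = 17.3·tan 31.54° = 10.619 m.
Layer 3: sin θ = p·1682 = 0.8404 → θ = 57.19°; offset = 27.9·tan 57.19° = 43.268 m.
Summing the layer offsets gives 56.569 m.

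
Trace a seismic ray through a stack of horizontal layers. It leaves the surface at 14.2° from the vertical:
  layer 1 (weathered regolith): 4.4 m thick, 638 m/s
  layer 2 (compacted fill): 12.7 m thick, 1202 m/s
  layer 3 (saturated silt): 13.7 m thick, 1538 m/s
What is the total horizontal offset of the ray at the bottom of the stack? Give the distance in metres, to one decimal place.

17.8 m

p = sin θ₁/V₁ = sin 14.2°/638 = 3.8449e-04 s/m is conserved through the stack.
Layer 1: θ = 14.20°; offset = 4.4·tan 14.20° = 1.113 m.
Layer 2: sin θ = p·1202 = 0.4622 → θ = 27.53°; offset = 12.7·tan 27.53° = 6.619 m.
Layer 3: sin θ = p·1538 = 0.5914 → θ = 36.25°; offset = 13.7·tan 36.25° = 10.046 m.
Summing the layer offsets gives 17.778 m.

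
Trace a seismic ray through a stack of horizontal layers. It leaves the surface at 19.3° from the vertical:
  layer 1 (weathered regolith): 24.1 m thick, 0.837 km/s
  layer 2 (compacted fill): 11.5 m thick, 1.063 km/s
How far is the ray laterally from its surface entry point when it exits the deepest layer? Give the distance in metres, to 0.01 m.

p = sin θ₁/V₁ = sin 19.3°/0.837 = 3.9488e-01 s/km is conserved through the stack.
Layer 1: θ = 19.30°; offset = 24.1·tan 19.30° = 8.4397 m.
Layer 2: sin θ = p·1.063 = 0.4198 → θ = 24.82°; offset = 11.5·tan 24.82° = 5.3184 m.
Σ offsets = 13.7581 m.

13.76 m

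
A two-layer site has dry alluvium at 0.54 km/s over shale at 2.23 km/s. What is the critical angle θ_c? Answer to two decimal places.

14.01°

At critical incidence the refracted ray runs along the interface (θ₂ = 90°), so sin θ_c = V₁/V₂.
θ_c = arcsin(0.54/2.23) = arcsin 0.2422 = 14.01°.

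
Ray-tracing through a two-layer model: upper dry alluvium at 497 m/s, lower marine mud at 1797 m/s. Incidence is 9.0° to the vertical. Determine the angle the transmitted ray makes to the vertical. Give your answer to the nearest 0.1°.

Snell's law: sin θ₂ = (V₂/V₁)·sin θ₁ = (1797/497)·sin 9.0° = 0.5656.
θ₂ = arcsin 0.5656 = 34.45° from the normal.

34.4°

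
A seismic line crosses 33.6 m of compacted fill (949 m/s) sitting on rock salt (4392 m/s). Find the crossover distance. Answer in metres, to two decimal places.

83.70 m

x_cross = 2h·√((V₂+V₁)/(V₂−V₁)).
(V₂+V₁)/(V₂−V₁) = (4392+949)/(4392−949) = 1.5513; √ = 1.2455.
x_cross = 2·33.6·1.2455 = 83.70 m.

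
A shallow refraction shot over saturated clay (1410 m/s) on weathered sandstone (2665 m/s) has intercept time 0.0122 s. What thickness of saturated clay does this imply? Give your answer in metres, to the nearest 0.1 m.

10.1 m

h = tᵢ·V₁·V₂ / (2·√(V₂²−V₁²)).
√(V₂²−V₁²) = √(2665² − 1410²) = 2261.4 m/s.
h = 0.0122 s × 1410 × 2665 / (2 × 2261.4) = 10.14 m.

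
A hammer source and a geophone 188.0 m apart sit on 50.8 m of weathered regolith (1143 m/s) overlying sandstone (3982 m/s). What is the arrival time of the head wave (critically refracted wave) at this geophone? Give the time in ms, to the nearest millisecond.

θ_c = arcsin(V₁/V₂) = arcsin(1143/3982) = 16.68°, cos θ_c = 0.9579.
Intercept time tᵢ = 2h cos θ_c / V₁ = 2·50.8·0.9579/1143 = 0.08515 s.
t = x/V₂ + tᵢ = 188.0/3982 + 0.08515 = 0.13236 s.

132 ms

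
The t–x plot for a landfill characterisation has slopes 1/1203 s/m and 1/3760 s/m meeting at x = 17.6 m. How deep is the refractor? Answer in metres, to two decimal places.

h = (x_cross/2)·√((V₂−V₁)/(V₂+V₁)).
(V₂−V₁)/(V₂+V₁) = (3760−1203)/(3760+1203) = 0.5152; √ = 0.7178.
h = (17.6/2)·0.7178 = 6.32 m.

6.32 m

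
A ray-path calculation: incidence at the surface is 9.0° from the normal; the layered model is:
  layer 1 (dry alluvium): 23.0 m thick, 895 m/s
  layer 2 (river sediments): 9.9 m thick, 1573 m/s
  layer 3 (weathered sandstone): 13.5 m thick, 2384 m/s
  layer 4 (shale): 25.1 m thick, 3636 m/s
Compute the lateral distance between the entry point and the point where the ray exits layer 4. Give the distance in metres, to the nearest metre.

33 m

Apply Snell's law at each interface; in layer i the horizontal offset is hᵢ·tan θᵢ.
Layer 1: θ = 9.00°; offset = 23.0·tan 9.00° = 3.643 m.
Layer 2: sin θ = 1573·sin 9.0°/895 = 0.2749, θ = 15.96°; offset = 9.9·tan 15.96° = 2.831 m.
Layer 3: sin θ = 2384·sin 9.0°/895 = 0.4167, θ = 24.63°; offset = 13.5·tan 24.63° = 6.188 m.
Layer 4: sin θ = 3636·sin 9.0°/895 = 0.6355, θ = 39.46°; offset = 25.1·tan 39.46° = 20.661 m.
Total horizontal offset = 33.323 m.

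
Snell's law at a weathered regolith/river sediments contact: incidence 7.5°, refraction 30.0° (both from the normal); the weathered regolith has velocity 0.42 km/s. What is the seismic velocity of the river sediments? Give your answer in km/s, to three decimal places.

1.609 km/s

sin 7.5° = 0.1305; sin 30.0° = 0.5000.
V₂ = V₁·(sin θ₂/sin θ₁) = 0.42·(0.5000/0.1305) = 1.609 km/s.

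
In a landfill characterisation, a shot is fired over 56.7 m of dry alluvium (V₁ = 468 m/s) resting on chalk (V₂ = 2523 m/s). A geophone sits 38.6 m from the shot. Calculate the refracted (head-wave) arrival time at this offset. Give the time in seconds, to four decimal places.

0.2534 s

θ_c = arcsin(V₁/V₂) = arcsin(468/2523) = 10.69°, cos θ_c = 0.9826.
Intercept time tᵢ = 2h cos θ_c / V₁ = 2·56.7·0.9826/468 = 0.23810 s.
t = x/V₂ + tᵢ = 38.6/2523 + 0.23810 = 0.25340 s.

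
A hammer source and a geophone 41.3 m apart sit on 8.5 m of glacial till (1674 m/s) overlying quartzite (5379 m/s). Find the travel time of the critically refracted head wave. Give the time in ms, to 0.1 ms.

θ_c = arcsin(V₁/V₂) = arcsin(1674/5379) = 18.13°, cos θ_c = 0.9503.
Intercept time tᵢ = 2h cos θ_c / V₁ = 2·8.5·0.9503/1674 = 0.00965 s.
t = x/V₂ + tᵢ = 41.3/5379 + 0.00965 = 0.01733 s.

17.3 ms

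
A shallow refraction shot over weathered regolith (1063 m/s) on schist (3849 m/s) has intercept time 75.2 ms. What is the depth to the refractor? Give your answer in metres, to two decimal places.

h = tᵢ·V₁·V₂ / (2·√(V₂²−V₁²)).
√(V₂²−V₁²) = √(3849² − 1063²) = 3699.3 m/s.
h = 0.0752 s × 1063 × 3849 / (2 × 3699.3) = 41.59 m.

41.59 m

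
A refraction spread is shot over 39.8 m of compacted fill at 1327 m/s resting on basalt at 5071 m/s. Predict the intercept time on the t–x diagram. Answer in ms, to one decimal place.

θ_c = arcsin(V₁/V₂) = arcsin(1327/5071) = 15.17°; cos θ_c = 0.9652.
tᵢ = 2h·cos θ_c / V₁ = 2·39.8·0.9652 / 1327 = 0.05789 s.

57.9 ms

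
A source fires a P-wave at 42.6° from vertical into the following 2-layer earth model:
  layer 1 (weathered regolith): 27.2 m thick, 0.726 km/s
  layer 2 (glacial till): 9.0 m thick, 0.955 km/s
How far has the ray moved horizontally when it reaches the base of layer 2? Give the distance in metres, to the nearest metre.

Apply Snell's law at each interface; in layer i the horizontal offset is hᵢ·tan θᵢ.
Layer 1: θ = 42.60°; offset = 27.2·tan 42.60° = 25.012 m.
Layer 2: sin θ = 0.955·sin 42.6°/0.726 = 0.8904, θ = 62.92°; offset = 9.0·tan 62.92° = 17.604 m.
Total horizontal offset = 42.615 m.

43 m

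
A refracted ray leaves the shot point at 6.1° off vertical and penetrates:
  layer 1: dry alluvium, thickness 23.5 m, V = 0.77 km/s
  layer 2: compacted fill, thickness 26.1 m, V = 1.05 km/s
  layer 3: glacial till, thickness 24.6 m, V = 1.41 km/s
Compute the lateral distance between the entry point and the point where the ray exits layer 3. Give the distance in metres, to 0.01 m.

Apply Snell's law at each interface; in layer i the horizontal offset is hᵢ·tan θᵢ.
Layer 1: θ = 6.10°; offset = 23.5·tan 6.10° = 2.5114 m.
Layer 2: sin θ = 1.05·sin 6.1°/0.77 = 0.1449, θ = 8.33°; offset = 26.1·tan 8.33° = 3.8224 m.
Layer 3: sin θ = 1.41·sin 6.1°/0.77 = 0.1946, θ = 11.22°; offset = 24.6·tan 11.22° = 4.8801 m.
Σ offsets = 11.2139 m.

11.21 m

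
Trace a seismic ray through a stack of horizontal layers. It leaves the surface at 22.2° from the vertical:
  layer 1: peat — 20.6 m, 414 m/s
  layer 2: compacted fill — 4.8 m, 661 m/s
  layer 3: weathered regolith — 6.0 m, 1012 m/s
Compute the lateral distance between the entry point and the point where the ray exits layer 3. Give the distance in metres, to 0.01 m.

p = sin θ₁/V₁ = sin 22.2°/414 = 9.1266e-04 s/m is conserved through the stack.
Layer 1: θ = 22.20°; offset = 20.6·tan 22.20° = 8.4067 m.
Layer 2: sin θ = p·661 = 0.6033 → θ = 37.10°; offset = 4.8·tan 37.10° = 3.6308 m.
Layer 3: sin θ = p·1012 = 0.9236 → θ = 67.46°; offset = 6.0·tan 67.46° = 14.4566 m.
Summing the layer offsets gives 26.4941 m.

26.49 m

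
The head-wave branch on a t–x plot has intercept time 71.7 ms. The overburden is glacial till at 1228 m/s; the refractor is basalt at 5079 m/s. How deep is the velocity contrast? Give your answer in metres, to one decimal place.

45.4 m

h = tᵢ·V₁·V₂ / (2·√(V₂²−V₁²)).
√(V₂²−V₁²) = √(5079² − 1228²) = 4928.3 m/s.
h = 0.0717 s × 1228 × 5079 / (2 × 4928.3) = 45.37 m.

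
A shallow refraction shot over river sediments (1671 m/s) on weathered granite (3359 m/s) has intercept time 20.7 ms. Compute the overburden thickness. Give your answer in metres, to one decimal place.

θ_c = arcsin(1671/3359) = 29.83°; cos θ_c = 0.8675.
tᵢ = 2h cos θ_c/V₁ ⇒ h = tᵢ·V₁/(2 cos θ_c) = 0.0207·1671/(2·0.8675) = 19.94 m.

19.9 m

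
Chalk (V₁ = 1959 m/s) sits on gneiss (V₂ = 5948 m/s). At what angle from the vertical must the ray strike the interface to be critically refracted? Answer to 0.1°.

At critical incidence the refracted ray runs along the interface (θ₂ = 90°), so sin θ_c = V₁/V₂.
θ_c = arcsin(1959/5948) = arcsin 0.3294 = 19.23°.

19.2°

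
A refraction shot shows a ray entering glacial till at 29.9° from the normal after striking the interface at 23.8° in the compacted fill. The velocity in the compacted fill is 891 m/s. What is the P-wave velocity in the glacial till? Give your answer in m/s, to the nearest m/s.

1101 m/s

Snell's law: sin 23.8°/V₁ = sin 29.9°/V₂.
V₂ = V₁·sin 29.9°/sin 23.8° = 891 × 1.2353 = 1100.63 m/s.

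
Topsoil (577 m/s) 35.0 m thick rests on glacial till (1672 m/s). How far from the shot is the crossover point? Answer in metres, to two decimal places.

100.32 m

x_cross = 2h·√((V₂+V₁)/(V₂−V₁)).
(V₂+V₁)/(V₂−V₁) = (1672+577)/(1672−577) = 2.0539; √ = 1.4331.
x_cross = 2·35.0·1.4331 = 100.32 m.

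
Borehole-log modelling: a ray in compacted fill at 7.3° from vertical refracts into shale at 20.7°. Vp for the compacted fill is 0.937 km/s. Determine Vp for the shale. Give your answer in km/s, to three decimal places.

2.607 km/s

sin 7.3° = 0.1271; sin 20.7° = 0.3535.
V₂ = V₁·(sin θ₂/sin θ₁) = 0.937·(0.3535/0.1271) = 2.607 km/s.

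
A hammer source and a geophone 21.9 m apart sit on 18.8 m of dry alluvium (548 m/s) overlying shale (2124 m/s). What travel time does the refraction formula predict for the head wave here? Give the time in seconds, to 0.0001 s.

0.0766 s

t = x/V₂ + 2h·√(V₂²−V₁²)/(V₁V₂).
√(V₂²−V₁²) = √(2124²−548²) = 2052.1 m/s; delay term = 2·18.8·2052.1/(548·2124) = 0.06629 s.
t = 21.9/2124 + 0.06629 = 0.07660 s.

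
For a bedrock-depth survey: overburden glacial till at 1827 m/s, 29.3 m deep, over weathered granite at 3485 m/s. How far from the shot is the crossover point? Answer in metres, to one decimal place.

θ_c = arcsin(1827/3485) = 31.62°, so cos θ_c = 0.8516 and tᵢ = 2h cos θ_c/V₁ = 0.0273 s.
At crossover x/V₁ = x/V₂ + tᵢ ⇒ x = tᵢ/(1/V₁ − 1/V₂) = 0.02731/(5.4735e-04 − 2.8694e-04) = 104.89 m.

104.9 m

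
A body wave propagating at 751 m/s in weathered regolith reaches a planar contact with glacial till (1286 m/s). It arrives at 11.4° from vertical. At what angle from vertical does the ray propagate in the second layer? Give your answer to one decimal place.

19.8°

Snell's law: sin θ₂ = (V₂/V₁)·sin θ₁ = (1286/751)·sin 11.4° = 0.3385.
θ₂ = sin⁻¹(0.3385) = 19.78° (from vertical).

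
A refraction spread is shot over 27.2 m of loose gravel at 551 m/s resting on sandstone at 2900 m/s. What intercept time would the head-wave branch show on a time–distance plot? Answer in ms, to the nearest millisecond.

97 ms

tᵢ = 2h·√(V₂²−V₁²)/(V₁V₂).
√(V₂²−V₁²) = √(2900²−551²) = 2847.2 m/s.
tᵢ = 2·27.2·2847.2/(551·2900) = 0.09693 s.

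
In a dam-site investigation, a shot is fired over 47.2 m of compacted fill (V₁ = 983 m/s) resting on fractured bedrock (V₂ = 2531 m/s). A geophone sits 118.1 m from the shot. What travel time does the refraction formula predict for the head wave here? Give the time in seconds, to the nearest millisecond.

t = x/V₂ + 2h·√(V₂²−V₁²)/(V₁V₂).
√(V₂²−V₁²) = √(2531²−983²) = 2332.3 m/s; delay term = 2·47.2·2332.3/(983·2531) = 0.08849 s.
t = 118.1/2531 + 0.08849 = 0.13516 s.

0.135 s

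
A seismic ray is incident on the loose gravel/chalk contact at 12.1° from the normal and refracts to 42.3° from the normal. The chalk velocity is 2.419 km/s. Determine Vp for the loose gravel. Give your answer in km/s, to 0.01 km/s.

Snell's law: sin 12.1°/V₁ = sin 42.3°/V₂.
V₁ = V₂·sin 12.1°/sin 42.3° = 2.419 × 0.3115 = 0.75 km/s.

0.75 km/s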